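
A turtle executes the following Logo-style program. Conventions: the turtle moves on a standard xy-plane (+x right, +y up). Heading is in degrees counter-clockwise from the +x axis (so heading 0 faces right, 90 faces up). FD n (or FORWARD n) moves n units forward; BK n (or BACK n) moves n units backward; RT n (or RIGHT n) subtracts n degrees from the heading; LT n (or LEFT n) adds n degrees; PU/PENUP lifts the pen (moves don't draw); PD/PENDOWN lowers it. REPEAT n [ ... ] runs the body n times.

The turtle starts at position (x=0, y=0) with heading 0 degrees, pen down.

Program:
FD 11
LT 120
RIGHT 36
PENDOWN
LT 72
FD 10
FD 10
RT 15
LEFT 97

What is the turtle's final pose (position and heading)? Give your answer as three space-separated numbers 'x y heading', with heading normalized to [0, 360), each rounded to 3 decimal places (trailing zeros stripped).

Answer: -7.271 8.135 238

Derivation:
Executing turtle program step by step:
Start: pos=(0,0), heading=0, pen down
FD 11: (0,0) -> (11,0) [heading=0, draw]
LT 120: heading 0 -> 120
RT 36: heading 120 -> 84
PD: pen down
LT 72: heading 84 -> 156
FD 10: (11,0) -> (1.865,4.067) [heading=156, draw]
FD 10: (1.865,4.067) -> (-7.271,8.135) [heading=156, draw]
RT 15: heading 156 -> 141
LT 97: heading 141 -> 238
Final: pos=(-7.271,8.135), heading=238, 3 segment(s) drawn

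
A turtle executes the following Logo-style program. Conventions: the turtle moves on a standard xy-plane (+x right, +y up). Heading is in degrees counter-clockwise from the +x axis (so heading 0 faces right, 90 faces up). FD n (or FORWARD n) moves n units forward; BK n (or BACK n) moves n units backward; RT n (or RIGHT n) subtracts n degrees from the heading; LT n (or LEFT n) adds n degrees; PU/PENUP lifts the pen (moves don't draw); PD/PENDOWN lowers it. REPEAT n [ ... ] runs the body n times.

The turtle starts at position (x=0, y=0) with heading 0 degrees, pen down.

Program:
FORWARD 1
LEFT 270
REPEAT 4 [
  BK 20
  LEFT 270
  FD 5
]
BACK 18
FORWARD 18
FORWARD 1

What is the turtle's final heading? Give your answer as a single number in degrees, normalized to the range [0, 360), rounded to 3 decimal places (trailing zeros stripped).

Executing turtle program step by step:
Start: pos=(0,0), heading=0, pen down
FD 1: (0,0) -> (1,0) [heading=0, draw]
LT 270: heading 0 -> 270
REPEAT 4 [
  -- iteration 1/4 --
  BK 20: (1,0) -> (1,20) [heading=270, draw]
  LT 270: heading 270 -> 180
  FD 5: (1,20) -> (-4,20) [heading=180, draw]
  -- iteration 2/4 --
  BK 20: (-4,20) -> (16,20) [heading=180, draw]
  LT 270: heading 180 -> 90
  FD 5: (16,20) -> (16,25) [heading=90, draw]
  -- iteration 3/4 --
  BK 20: (16,25) -> (16,5) [heading=90, draw]
  LT 270: heading 90 -> 0
  FD 5: (16,5) -> (21,5) [heading=0, draw]
  -- iteration 4/4 --
  BK 20: (21,5) -> (1,5) [heading=0, draw]
  LT 270: heading 0 -> 270
  FD 5: (1,5) -> (1,0) [heading=270, draw]
]
BK 18: (1,0) -> (1,18) [heading=270, draw]
FD 18: (1,18) -> (1,0) [heading=270, draw]
FD 1: (1,0) -> (1,-1) [heading=270, draw]
Final: pos=(1,-1), heading=270, 12 segment(s) drawn

Answer: 270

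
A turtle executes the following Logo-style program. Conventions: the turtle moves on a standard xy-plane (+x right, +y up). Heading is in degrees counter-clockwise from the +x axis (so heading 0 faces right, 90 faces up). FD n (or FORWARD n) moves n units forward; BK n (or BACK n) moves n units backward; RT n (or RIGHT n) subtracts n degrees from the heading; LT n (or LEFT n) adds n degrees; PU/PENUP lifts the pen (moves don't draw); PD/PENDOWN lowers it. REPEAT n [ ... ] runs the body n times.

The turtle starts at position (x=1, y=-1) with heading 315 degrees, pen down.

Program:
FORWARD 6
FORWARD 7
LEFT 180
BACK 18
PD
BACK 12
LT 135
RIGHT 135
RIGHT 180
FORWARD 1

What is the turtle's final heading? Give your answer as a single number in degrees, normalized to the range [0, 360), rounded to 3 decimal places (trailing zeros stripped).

Executing turtle program step by step:
Start: pos=(1,-1), heading=315, pen down
FD 6: (1,-1) -> (5.243,-5.243) [heading=315, draw]
FD 7: (5.243,-5.243) -> (10.192,-10.192) [heading=315, draw]
LT 180: heading 315 -> 135
BK 18: (10.192,-10.192) -> (22.92,-22.92) [heading=135, draw]
PD: pen down
BK 12: (22.92,-22.92) -> (31.406,-31.406) [heading=135, draw]
LT 135: heading 135 -> 270
RT 135: heading 270 -> 135
RT 180: heading 135 -> 315
FD 1: (31.406,-31.406) -> (32.113,-32.113) [heading=315, draw]
Final: pos=(32.113,-32.113), heading=315, 5 segment(s) drawn

Answer: 315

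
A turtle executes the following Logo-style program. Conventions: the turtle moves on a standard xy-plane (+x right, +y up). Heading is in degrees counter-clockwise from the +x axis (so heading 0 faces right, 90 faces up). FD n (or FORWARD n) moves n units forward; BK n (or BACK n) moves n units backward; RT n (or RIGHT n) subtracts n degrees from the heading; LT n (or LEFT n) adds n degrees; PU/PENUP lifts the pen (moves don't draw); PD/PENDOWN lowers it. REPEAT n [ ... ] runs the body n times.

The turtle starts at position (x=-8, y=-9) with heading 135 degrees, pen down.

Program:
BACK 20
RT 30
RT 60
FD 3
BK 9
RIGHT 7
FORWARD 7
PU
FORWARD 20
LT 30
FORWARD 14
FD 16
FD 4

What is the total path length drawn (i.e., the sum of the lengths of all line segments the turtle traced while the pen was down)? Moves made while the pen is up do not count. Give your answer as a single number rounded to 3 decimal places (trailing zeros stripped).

Executing turtle program step by step:
Start: pos=(-8,-9), heading=135, pen down
BK 20: (-8,-9) -> (6.142,-23.142) [heading=135, draw]
RT 30: heading 135 -> 105
RT 60: heading 105 -> 45
FD 3: (6.142,-23.142) -> (8.263,-21.021) [heading=45, draw]
BK 9: (8.263,-21.021) -> (1.899,-27.385) [heading=45, draw]
RT 7: heading 45 -> 38
FD 7: (1.899,-27.385) -> (7.416,-23.075) [heading=38, draw]
PU: pen up
FD 20: (7.416,-23.075) -> (23.176,-10.762) [heading=38, move]
LT 30: heading 38 -> 68
FD 14: (23.176,-10.762) -> (28.42,2.219) [heading=68, move]
FD 16: (28.42,2.219) -> (34.414,17.054) [heading=68, move]
FD 4: (34.414,17.054) -> (35.912,20.762) [heading=68, move]
Final: pos=(35.912,20.762), heading=68, 4 segment(s) drawn

Segment lengths:
  seg 1: (-8,-9) -> (6.142,-23.142), length = 20
  seg 2: (6.142,-23.142) -> (8.263,-21.021), length = 3
  seg 3: (8.263,-21.021) -> (1.899,-27.385), length = 9
  seg 4: (1.899,-27.385) -> (7.416,-23.075), length = 7
Total = 39

Answer: 39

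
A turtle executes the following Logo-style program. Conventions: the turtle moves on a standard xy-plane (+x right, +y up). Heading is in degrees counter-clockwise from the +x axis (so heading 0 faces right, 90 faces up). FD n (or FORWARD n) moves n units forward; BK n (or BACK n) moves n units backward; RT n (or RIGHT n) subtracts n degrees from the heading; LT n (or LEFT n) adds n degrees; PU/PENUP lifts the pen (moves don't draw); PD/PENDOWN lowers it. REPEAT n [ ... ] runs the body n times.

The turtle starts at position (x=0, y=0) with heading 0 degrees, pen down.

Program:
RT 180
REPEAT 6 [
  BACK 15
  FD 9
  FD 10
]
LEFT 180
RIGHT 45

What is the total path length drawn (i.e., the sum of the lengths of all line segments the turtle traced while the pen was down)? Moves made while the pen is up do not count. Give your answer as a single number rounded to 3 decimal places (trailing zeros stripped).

Executing turtle program step by step:
Start: pos=(0,0), heading=0, pen down
RT 180: heading 0 -> 180
REPEAT 6 [
  -- iteration 1/6 --
  BK 15: (0,0) -> (15,0) [heading=180, draw]
  FD 9: (15,0) -> (6,0) [heading=180, draw]
  FD 10: (6,0) -> (-4,0) [heading=180, draw]
  -- iteration 2/6 --
  BK 15: (-4,0) -> (11,0) [heading=180, draw]
  FD 9: (11,0) -> (2,0) [heading=180, draw]
  FD 10: (2,0) -> (-8,0) [heading=180, draw]
  -- iteration 3/6 --
  BK 15: (-8,0) -> (7,0) [heading=180, draw]
  FD 9: (7,0) -> (-2,0) [heading=180, draw]
  FD 10: (-2,0) -> (-12,0) [heading=180, draw]
  -- iteration 4/6 --
  BK 15: (-12,0) -> (3,0) [heading=180, draw]
  FD 9: (3,0) -> (-6,0) [heading=180, draw]
  FD 10: (-6,0) -> (-16,0) [heading=180, draw]
  -- iteration 5/6 --
  BK 15: (-16,0) -> (-1,0) [heading=180, draw]
  FD 9: (-1,0) -> (-10,0) [heading=180, draw]
  FD 10: (-10,0) -> (-20,0) [heading=180, draw]
  -- iteration 6/6 --
  BK 15: (-20,0) -> (-5,0) [heading=180, draw]
  FD 9: (-5,0) -> (-14,0) [heading=180, draw]
  FD 10: (-14,0) -> (-24,0) [heading=180, draw]
]
LT 180: heading 180 -> 0
RT 45: heading 0 -> 315
Final: pos=(-24,0), heading=315, 18 segment(s) drawn

Segment lengths:
  seg 1: (0,0) -> (15,0), length = 15
  seg 2: (15,0) -> (6,0), length = 9
  seg 3: (6,0) -> (-4,0), length = 10
  seg 4: (-4,0) -> (11,0), length = 15
  seg 5: (11,0) -> (2,0), length = 9
  seg 6: (2,0) -> (-8,0), length = 10
  seg 7: (-8,0) -> (7,0), length = 15
  seg 8: (7,0) -> (-2,0), length = 9
  seg 9: (-2,0) -> (-12,0), length = 10
  seg 10: (-12,0) -> (3,0), length = 15
  seg 11: (3,0) -> (-6,0), length = 9
  seg 12: (-6,0) -> (-16,0), length = 10
  seg 13: (-16,0) -> (-1,0), length = 15
  seg 14: (-1,0) -> (-10,0), length = 9
  seg 15: (-10,0) -> (-20,0), length = 10
  seg 16: (-20,0) -> (-5,0), length = 15
  seg 17: (-5,0) -> (-14,0), length = 9
  seg 18: (-14,0) -> (-24,0), length = 10
Total = 204

Answer: 204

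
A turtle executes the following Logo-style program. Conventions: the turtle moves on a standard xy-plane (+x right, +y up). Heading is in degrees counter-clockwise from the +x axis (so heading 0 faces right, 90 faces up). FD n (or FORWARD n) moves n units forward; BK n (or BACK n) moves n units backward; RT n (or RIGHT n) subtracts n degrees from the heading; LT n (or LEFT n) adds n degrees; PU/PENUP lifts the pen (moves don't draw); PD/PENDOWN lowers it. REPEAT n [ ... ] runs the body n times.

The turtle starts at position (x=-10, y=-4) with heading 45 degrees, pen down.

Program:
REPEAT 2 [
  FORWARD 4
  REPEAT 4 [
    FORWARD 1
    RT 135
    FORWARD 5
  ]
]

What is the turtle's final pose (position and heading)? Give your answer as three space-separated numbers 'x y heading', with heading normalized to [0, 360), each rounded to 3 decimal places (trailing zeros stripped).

Executing turtle program step by step:
Start: pos=(-10,-4), heading=45, pen down
REPEAT 2 [
  -- iteration 1/2 --
  FD 4: (-10,-4) -> (-7.172,-1.172) [heading=45, draw]
  REPEAT 4 [
    -- iteration 1/4 --
    FD 1: (-7.172,-1.172) -> (-6.464,-0.464) [heading=45, draw]
    RT 135: heading 45 -> 270
    FD 5: (-6.464,-0.464) -> (-6.464,-5.464) [heading=270, draw]
    -- iteration 2/4 --
    FD 1: (-6.464,-5.464) -> (-6.464,-6.464) [heading=270, draw]
    RT 135: heading 270 -> 135
    FD 5: (-6.464,-6.464) -> (-10,-2.929) [heading=135, draw]
    -- iteration 3/4 --
    FD 1: (-10,-2.929) -> (-10.707,-2.222) [heading=135, draw]
    RT 135: heading 135 -> 0
    FD 5: (-10.707,-2.222) -> (-5.707,-2.222) [heading=0, draw]
    -- iteration 4/4 --
    FD 1: (-5.707,-2.222) -> (-4.707,-2.222) [heading=0, draw]
    RT 135: heading 0 -> 225
    FD 5: (-4.707,-2.222) -> (-8.243,-5.757) [heading=225, draw]
  ]
  -- iteration 2/2 --
  FD 4: (-8.243,-5.757) -> (-11.071,-8.586) [heading=225, draw]
  REPEAT 4 [
    -- iteration 1/4 --
    FD 1: (-11.071,-8.586) -> (-11.778,-9.293) [heading=225, draw]
    RT 135: heading 225 -> 90
    FD 5: (-11.778,-9.293) -> (-11.778,-4.293) [heading=90, draw]
    -- iteration 2/4 --
    FD 1: (-11.778,-4.293) -> (-11.778,-3.293) [heading=90, draw]
    RT 135: heading 90 -> 315
    FD 5: (-11.778,-3.293) -> (-8.243,-6.828) [heading=315, draw]
    -- iteration 3/4 --
    FD 1: (-8.243,-6.828) -> (-7.536,-7.536) [heading=315, draw]
    RT 135: heading 315 -> 180
    FD 5: (-7.536,-7.536) -> (-12.536,-7.536) [heading=180, draw]
    -- iteration 4/4 --
    FD 1: (-12.536,-7.536) -> (-13.536,-7.536) [heading=180, draw]
    RT 135: heading 180 -> 45
    FD 5: (-13.536,-7.536) -> (-10,-4) [heading=45, draw]
  ]
]
Final: pos=(-10,-4), heading=45, 18 segment(s) drawn

Answer: -10 -4 45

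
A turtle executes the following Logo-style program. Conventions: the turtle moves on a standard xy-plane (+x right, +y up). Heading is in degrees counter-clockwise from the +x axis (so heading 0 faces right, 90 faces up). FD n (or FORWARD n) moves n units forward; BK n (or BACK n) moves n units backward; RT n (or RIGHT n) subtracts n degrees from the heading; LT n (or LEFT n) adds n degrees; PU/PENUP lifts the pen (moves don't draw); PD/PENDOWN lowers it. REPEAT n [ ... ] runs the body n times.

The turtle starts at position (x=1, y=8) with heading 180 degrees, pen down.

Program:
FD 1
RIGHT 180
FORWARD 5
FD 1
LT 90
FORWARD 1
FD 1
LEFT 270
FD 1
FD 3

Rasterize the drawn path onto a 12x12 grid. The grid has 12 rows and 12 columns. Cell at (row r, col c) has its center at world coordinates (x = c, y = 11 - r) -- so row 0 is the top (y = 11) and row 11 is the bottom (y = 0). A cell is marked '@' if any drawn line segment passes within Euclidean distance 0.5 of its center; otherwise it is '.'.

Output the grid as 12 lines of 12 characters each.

Segment 0: (1,8) -> (0,8)
Segment 1: (0,8) -> (5,8)
Segment 2: (5,8) -> (6,8)
Segment 3: (6,8) -> (6,9)
Segment 4: (6,9) -> (6,10)
Segment 5: (6,10) -> (7,10)
Segment 6: (7,10) -> (10,10)

Answer: ............
......@@@@@.
......@.....
@@@@@@@.....
............
............
............
............
............
............
............
............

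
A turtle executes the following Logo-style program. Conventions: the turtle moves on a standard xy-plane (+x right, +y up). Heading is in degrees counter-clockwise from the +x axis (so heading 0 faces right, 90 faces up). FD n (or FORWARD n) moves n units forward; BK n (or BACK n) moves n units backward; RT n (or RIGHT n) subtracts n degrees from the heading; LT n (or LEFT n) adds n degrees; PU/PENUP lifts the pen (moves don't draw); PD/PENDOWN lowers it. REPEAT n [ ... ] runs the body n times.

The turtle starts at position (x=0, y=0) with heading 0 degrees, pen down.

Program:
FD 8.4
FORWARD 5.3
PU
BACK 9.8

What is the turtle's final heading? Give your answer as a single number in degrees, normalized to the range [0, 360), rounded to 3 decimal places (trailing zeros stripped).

Answer: 0

Derivation:
Executing turtle program step by step:
Start: pos=(0,0), heading=0, pen down
FD 8.4: (0,0) -> (8.4,0) [heading=0, draw]
FD 5.3: (8.4,0) -> (13.7,0) [heading=0, draw]
PU: pen up
BK 9.8: (13.7,0) -> (3.9,0) [heading=0, move]
Final: pos=(3.9,0), heading=0, 2 segment(s) drawn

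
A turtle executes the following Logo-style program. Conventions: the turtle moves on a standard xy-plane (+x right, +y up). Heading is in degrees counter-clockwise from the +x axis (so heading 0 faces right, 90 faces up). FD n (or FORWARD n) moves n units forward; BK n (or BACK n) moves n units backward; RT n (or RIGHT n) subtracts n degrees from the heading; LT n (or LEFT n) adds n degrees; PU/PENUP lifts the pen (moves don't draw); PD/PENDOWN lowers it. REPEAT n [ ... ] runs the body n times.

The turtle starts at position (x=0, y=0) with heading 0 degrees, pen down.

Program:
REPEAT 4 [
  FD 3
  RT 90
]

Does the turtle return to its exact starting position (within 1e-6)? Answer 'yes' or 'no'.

Executing turtle program step by step:
Start: pos=(0,0), heading=0, pen down
REPEAT 4 [
  -- iteration 1/4 --
  FD 3: (0,0) -> (3,0) [heading=0, draw]
  RT 90: heading 0 -> 270
  -- iteration 2/4 --
  FD 3: (3,0) -> (3,-3) [heading=270, draw]
  RT 90: heading 270 -> 180
  -- iteration 3/4 --
  FD 3: (3,-3) -> (0,-3) [heading=180, draw]
  RT 90: heading 180 -> 90
  -- iteration 4/4 --
  FD 3: (0,-3) -> (0,0) [heading=90, draw]
  RT 90: heading 90 -> 0
]
Final: pos=(0,0), heading=0, 4 segment(s) drawn

Start position: (0, 0)
Final position: (0, 0)
Distance = 0; < 1e-6 -> CLOSED

Answer: yes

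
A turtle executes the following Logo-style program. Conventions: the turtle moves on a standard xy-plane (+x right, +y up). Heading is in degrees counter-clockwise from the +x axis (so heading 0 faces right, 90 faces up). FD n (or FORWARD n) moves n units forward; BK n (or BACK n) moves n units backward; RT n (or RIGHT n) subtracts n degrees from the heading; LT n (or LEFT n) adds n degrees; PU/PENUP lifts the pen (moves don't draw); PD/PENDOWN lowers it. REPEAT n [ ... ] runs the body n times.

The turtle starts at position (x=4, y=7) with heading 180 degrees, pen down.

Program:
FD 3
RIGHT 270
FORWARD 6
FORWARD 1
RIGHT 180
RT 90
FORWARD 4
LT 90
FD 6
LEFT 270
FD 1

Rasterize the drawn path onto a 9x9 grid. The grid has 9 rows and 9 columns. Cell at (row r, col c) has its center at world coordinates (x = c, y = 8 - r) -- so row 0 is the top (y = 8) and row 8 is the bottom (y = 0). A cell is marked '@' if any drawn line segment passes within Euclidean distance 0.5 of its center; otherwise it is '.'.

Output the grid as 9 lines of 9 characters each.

Answer: .........
.@@@@....
.@...@@..
.@...@...
.@...@...
.@...@...
.@...@...
.@...@...
.@@@@@...

Derivation:
Segment 0: (4,7) -> (1,7)
Segment 1: (1,7) -> (1,1)
Segment 2: (1,1) -> (1,0)
Segment 3: (1,0) -> (5,0)
Segment 4: (5,0) -> (5,6)
Segment 5: (5,6) -> (6,6)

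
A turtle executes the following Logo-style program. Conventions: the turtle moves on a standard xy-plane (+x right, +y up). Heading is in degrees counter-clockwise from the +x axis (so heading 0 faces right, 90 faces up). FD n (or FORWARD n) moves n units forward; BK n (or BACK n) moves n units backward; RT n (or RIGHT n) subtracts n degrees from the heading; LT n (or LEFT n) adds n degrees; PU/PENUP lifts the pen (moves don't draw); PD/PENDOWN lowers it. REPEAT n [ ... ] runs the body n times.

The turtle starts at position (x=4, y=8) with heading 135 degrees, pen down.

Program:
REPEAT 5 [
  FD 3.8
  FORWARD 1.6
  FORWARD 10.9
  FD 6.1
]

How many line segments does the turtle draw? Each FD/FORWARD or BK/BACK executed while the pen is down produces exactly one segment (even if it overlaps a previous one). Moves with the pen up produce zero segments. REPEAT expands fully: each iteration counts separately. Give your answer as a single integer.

Answer: 20

Derivation:
Executing turtle program step by step:
Start: pos=(4,8), heading=135, pen down
REPEAT 5 [
  -- iteration 1/5 --
  FD 3.8: (4,8) -> (1.313,10.687) [heading=135, draw]
  FD 1.6: (1.313,10.687) -> (0.182,11.818) [heading=135, draw]
  FD 10.9: (0.182,11.818) -> (-7.526,19.526) [heading=135, draw]
  FD 6.1: (-7.526,19.526) -> (-11.839,23.839) [heading=135, draw]
  -- iteration 2/5 --
  FD 3.8: (-11.839,23.839) -> (-14.526,26.526) [heading=135, draw]
  FD 1.6: (-14.526,26.526) -> (-15.658,27.658) [heading=135, draw]
  FD 10.9: (-15.658,27.658) -> (-23.365,35.365) [heading=135, draw]
  FD 6.1: (-23.365,35.365) -> (-27.678,39.678) [heading=135, draw]
  -- iteration 3/5 --
  FD 3.8: (-27.678,39.678) -> (-30.365,42.365) [heading=135, draw]
  FD 1.6: (-30.365,42.365) -> (-31.497,43.497) [heading=135, draw]
  FD 10.9: (-31.497,43.497) -> (-39.204,51.204) [heading=135, draw]
  FD 6.1: (-39.204,51.204) -> (-43.518,55.518) [heading=135, draw]
  -- iteration 4/5 --
  FD 3.8: (-43.518,55.518) -> (-46.205,58.205) [heading=135, draw]
  FD 1.6: (-46.205,58.205) -> (-47.336,59.336) [heading=135, draw]
  FD 10.9: (-47.336,59.336) -> (-55.043,67.043) [heading=135, draw]
  FD 6.1: (-55.043,67.043) -> (-59.357,71.357) [heading=135, draw]
  -- iteration 5/5 --
  FD 3.8: (-59.357,71.357) -> (-62.044,74.044) [heading=135, draw]
  FD 1.6: (-62.044,74.044) -> (-63.175,75.175) [heading=135, draw]
  FD 10.9: (-63.175,75.175) -> (-70.883,82.883) [heading=135, draw]
  FD 6.1: (-70.883,82.883) -> (-75.196,87.196) [heading=135, draw]
]
Final: pos=(-75.196,87.196), heading=135, 20 segment(s) drawn
Segments drawn: 20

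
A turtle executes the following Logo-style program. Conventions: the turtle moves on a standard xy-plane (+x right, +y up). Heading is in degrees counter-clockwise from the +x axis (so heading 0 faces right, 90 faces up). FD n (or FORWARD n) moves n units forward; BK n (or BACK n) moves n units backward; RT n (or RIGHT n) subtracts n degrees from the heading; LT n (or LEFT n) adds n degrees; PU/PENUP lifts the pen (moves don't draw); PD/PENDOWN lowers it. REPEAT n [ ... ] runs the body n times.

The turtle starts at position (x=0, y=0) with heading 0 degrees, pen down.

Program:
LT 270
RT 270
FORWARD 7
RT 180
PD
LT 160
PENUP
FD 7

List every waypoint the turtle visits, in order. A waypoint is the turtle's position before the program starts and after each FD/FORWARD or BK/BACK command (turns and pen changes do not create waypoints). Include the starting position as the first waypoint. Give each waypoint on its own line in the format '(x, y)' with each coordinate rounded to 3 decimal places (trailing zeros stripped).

Executing turtle program step by step:
Start: pos=(0,0), heading=0, pen down
LT 270: heading 0 -> 270
RT 270: heading 270 -> 0
FD 7: (0,0) -> (7,0) [heading=0, draw]
RT 180: heading 0 -> 180
PD: pen down
LT 160: heading 180 -> 340
PU: pen up
FD 7: (7,0) -> (13.578,-2.394) [heading=340, move]
Final: pos=(13.578,-2.394), heading=340, 1 segment(s) drawn
Waypoints (3 total):
(0, 0)
(7, 0)
(13.578, -2.394)

Answer: (0, 0)
(7, 0)
(13.578, -2.394)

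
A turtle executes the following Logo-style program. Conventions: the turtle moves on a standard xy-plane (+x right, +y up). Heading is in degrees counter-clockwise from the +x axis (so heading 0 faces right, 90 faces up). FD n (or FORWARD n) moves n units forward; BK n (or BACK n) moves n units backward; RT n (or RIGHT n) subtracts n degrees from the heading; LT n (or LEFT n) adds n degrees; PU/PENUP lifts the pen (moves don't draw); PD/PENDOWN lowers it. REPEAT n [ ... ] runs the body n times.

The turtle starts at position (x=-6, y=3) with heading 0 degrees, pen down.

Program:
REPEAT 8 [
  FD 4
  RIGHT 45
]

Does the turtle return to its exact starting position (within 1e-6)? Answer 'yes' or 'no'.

Executing turtle program step by step:
Start: pos=(-6,3), heading=0, pen down
REPEAT 8 [
  -- iteration 1/8 --
  FD 4: (-6,3) -> (-2,3) [heading=0, draw]
  RT 45: heading 0 -> 315
  -- iteration 2/8 --
  FD 4: (-2,3) -> (0.828,0.172) [heading=315, draw]
  RT 45: heading 315 -> 270
  -- iteration 3/8 --
  FD 4: (0.828,0.172) -> (0.828,-3.828) [heading=270, draw]
  RT 45: heading 270 -> 225
  -- iteration 4/8 --
  FD 4: (0.828,-3.828) -> (-2,-6.657) [heading=225, draw]
  RT 45: heading 225 -> 180
  -- iteration 5/8 --
  FD 4: (-2,-6.657) -> (-6,-6.657) [heading=180, draw]
  RT 45: heading 180 -> 135
  -- iteration 6/8 --
  FD 4: (-6,-6.657) -> (-8.828,-3.828) [heading=135, draw]
  RT 45: heading 135 -> 90
  -- iteration 7/8 --
  FD 4: (-8.828,-3.828) -> (-8.828,0.172) [heading=90, draw]
  RT 45: heading 90 -> 45
  -- iteration 8/8 --
  FD 4: (-8.828,0.172) -> (-6,3) [heading=45, draw]
  RT 45: heading 45 -> 0
]
Final: pos=(-6,3), heading=0, 8 segment(s) drawn

Start position: (-6, 3)
Final position: (-6, 3)
Distance = 0; < 1e-6 -> CLOSED

Answer: yes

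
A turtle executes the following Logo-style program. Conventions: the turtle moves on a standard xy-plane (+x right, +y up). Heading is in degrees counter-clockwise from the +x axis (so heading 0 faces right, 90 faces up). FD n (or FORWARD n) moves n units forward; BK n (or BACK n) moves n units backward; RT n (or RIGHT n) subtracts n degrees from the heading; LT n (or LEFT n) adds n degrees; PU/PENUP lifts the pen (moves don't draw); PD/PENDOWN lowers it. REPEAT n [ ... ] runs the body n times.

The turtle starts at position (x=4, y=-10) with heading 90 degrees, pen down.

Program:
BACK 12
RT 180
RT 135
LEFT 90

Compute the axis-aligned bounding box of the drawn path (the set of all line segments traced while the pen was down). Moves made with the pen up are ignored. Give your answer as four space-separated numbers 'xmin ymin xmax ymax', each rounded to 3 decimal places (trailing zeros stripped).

Answer: 4 -22 4 -10

Derivation:
Executing turtle program step by step:
Start: pos=(4,-10), heading=90, pen down
BK 12: (4,-10) -> (4,-22) [heading=90, draw]
RT 180: heading 90 -> 270
RT 135: heading 270 -> 135
LT 90: heading 135 -> 225
Final: pos=(4,-22), heading=225, 1 segment(s) drawn

Segment endpoints: x in {4, 4}, y in {-22, -10}
xmin=4, ymin=-22, xmax=4, ymax=-10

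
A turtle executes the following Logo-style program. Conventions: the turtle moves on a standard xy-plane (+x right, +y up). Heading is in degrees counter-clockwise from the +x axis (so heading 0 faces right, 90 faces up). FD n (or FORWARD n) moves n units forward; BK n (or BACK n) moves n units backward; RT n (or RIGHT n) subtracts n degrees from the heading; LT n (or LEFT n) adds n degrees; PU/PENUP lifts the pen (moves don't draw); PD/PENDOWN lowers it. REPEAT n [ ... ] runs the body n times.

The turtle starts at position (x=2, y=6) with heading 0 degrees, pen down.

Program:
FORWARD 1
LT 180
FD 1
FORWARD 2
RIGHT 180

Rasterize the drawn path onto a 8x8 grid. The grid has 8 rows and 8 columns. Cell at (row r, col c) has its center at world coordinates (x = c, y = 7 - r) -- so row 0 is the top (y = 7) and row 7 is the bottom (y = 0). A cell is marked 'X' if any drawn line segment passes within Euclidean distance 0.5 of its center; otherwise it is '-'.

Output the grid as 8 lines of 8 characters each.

Answer: --------
XXXX----
--------
--------
--------
--------
--------
--------

Derivation:
Segment 0: (2,6) -> (3,6)
Segment 1: (3,6) -> (2,6)
Segment 2: (2,6) -> (0,6)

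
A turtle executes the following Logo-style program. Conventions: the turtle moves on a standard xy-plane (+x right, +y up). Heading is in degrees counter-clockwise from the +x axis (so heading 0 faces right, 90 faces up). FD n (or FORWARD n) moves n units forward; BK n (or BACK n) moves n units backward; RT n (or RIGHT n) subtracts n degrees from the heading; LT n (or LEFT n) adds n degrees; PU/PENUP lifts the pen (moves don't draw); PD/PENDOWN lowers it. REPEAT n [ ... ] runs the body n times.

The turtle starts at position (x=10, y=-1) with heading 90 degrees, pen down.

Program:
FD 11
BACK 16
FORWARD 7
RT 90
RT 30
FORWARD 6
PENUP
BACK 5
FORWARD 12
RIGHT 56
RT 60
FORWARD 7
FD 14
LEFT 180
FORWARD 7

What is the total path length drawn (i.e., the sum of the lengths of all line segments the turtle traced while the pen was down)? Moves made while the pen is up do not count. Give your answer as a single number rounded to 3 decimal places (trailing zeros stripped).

Answer: 40

Derivation:
Executing turtle program step by step:
Start: pos=(10,-1), heading=90, pen down
FD 11: (10,-1) -> (10,10) [heading=90, draw]
BK 16: (10,10) -> (10,-6) [heading=90, draw]
FD 7: (10,-6) -> (10,1) [heading=90, draw]
RT 90: heading 90 -> 0
RT 30: heading 0 -> 330
FD 6: (10,1) -> (15.196,-2) [heading=330, draw]
PU: pen up
BK 5: (15.196,-2) -> (10.866,0.5) [heading=330, move]
FD 12: (10.866,0.5) -> (21.258,-5.5) [heading=330, move]
RT 56: heading 330 -> 274
RT 60: heading 274 -> 214
FD 7: (21.258,-5.5) -> (15.455,-9.414) [heading=214, move]
FD 14: (15.455,-9.414) -> (3.849,-17.243) [heading=214, move]
LT 180: heading 214 -> 34
FD 7: (3.849,-17.243) -> (9.652,-13.329) [heading=34, move]
Final: pos=(9.652,-13.329), heading=34, 4 segment(s) drawn

Segment lengths:
  seg 1: (10,-1) -> (10,10), length = 11
  seg 2: (10,10) -> (10,-6), length = 16
  seg 3: (10,-6) -> (10,1), length = 7
  seg 4: (10,1) -> (15.196,-2), length = 6
Total = 40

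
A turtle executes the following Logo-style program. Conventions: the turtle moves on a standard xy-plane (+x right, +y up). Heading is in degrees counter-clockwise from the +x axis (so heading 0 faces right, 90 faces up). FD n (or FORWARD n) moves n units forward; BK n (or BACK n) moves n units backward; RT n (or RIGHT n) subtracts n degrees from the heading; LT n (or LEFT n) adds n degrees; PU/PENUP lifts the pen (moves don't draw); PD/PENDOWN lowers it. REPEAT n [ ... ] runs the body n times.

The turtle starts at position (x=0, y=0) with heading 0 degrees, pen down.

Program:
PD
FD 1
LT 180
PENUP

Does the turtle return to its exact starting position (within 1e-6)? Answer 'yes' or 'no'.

Answer: no

Derivation:
Executing turtle program step by step:
Start: pos=(0,0), heading=0, pen down
PD: pen down
FD 1: (0,0) -> (1,0) [heading=0, draw]
LT 180: heading 0 -> 180
PU: pen up
Final: pos=(1,0), heading=180, 1 segment(s) drawn

Start position: (0, 0)
Final position: (1, 0)
Distance = 1; >= 1e-6 -> NOT closed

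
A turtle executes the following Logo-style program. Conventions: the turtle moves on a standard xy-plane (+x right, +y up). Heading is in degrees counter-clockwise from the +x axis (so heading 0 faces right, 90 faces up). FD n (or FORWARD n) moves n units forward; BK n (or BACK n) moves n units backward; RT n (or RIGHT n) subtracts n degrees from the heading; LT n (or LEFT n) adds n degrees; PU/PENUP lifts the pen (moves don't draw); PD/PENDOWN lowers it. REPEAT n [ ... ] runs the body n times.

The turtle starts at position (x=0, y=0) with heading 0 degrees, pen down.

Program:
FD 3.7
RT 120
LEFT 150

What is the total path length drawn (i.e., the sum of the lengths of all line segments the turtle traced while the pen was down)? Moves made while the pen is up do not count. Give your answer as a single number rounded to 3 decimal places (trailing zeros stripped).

Answer: 3.7

Derivation:
Executing turtle program step by step:
Start: pos=(0,0), heading=0, pen down
FD 3.7: (0,0) -> (3.7,0) [heading=0, draw]
RT 120: heading 0 -> 240
LT 150: heading 240 -> 30
Final: pos=(3.7,0), heading=30, 1 segment(s) drawn

Segment lengths:
  seg 1: (0,0) -> (3.7,0), length = 3.7
Total = 3.7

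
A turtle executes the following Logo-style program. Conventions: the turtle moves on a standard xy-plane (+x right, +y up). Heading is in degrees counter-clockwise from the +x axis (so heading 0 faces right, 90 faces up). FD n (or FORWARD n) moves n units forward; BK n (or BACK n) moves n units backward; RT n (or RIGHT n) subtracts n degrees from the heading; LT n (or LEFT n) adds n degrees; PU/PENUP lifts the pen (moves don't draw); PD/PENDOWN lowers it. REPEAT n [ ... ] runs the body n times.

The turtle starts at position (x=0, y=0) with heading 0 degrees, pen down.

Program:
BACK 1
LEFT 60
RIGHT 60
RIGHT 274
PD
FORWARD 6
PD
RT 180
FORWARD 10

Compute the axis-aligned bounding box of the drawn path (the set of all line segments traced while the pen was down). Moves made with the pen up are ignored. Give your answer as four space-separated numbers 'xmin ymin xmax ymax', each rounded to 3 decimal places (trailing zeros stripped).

Executing turtle program step by step:
Start: pos=(0,0), heading=0, pen down
BK 1: (0,0) -> (-1,0) [heading=0, draw]
LT 60: heading 0 -> 60
RT 60: heading 60 -> 0
RT 274: heading 0 -> 86
PD: pen down
FD 6: (-1,0) -> (-0.581,5.985) [heading=86, draw]
PD: pen down
RT 180: heading 86 -> 266
FD 10: (-0.581,5.985) -> (-1.279,-3.99) [heading=266, draw]
Final: pos=(-1.279,-3.99), heading=266, 3 segment(s) drawn

Segment endpoints: x in {-1.279, -1, -0.581, 0}, y in {-3.99, 0, 5.985}
xmin=-1.279, ymin=-3.99, xmax=0, ymax=5.985

Answer: -1.279 -3.99 0 5.985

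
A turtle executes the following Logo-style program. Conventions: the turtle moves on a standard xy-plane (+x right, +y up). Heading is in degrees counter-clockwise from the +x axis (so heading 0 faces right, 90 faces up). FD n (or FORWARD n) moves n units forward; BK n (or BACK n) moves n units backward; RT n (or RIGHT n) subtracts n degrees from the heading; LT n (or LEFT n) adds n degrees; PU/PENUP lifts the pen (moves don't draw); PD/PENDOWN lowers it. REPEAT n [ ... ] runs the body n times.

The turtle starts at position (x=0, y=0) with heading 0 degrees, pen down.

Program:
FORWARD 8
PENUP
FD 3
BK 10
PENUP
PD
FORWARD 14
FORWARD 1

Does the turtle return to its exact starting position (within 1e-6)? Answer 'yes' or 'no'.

Executing turtle program step by step:
Start: pos=(0,0), heading=0, pen down
FD 8: (0,0) -> (8,0) [heading=0, draw]
PU: pen up
FD 3: (8,0) -> (11,0) [heading=0, move]
BK 10: (11,0) -> (1,0) [heading=0, move]
PU: pen up
PD: pen down
FD 14: (1,0) -> (15,0) [heading=0, draw]
FD 1: (15,0) -> (16,0) [heading=0, draw]
Final: pos=(16,0), heading=0, 3 segment(s) drawn

Start position: (0, 0)
Final position: (16, 0)
Distance = 16; >= 1e-6 -> NOT closed

Answer: no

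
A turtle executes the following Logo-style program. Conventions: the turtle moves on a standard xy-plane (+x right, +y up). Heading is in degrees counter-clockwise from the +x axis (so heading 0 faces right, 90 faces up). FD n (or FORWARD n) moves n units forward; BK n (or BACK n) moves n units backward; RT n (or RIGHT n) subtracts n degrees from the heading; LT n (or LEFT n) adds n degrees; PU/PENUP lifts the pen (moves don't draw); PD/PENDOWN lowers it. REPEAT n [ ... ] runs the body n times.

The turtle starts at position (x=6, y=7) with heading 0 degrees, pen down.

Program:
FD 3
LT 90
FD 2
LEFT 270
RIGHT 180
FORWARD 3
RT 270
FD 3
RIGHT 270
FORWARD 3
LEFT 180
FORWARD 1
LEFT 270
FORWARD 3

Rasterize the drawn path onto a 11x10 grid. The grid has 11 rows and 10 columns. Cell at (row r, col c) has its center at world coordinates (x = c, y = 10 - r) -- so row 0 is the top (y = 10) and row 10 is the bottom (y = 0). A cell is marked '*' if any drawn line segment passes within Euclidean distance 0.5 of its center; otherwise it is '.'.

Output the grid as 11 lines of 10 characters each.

Segment 0: (6,7) -> (9,7)
Segment 1: (9,7) -> (9,9)
Segment 2: (9,9) -> (6,9)
Segment 3: (6,9) -> (6,6)
Segment 4: (6,6) -> (9,6)
Segment 5: (9,6) -> (8,6)
Segment 6: (8,6) -> (8,9)

Answer: ..........
......****
......*.**
......****
......****
..........
..........
..........
..........
..........
..........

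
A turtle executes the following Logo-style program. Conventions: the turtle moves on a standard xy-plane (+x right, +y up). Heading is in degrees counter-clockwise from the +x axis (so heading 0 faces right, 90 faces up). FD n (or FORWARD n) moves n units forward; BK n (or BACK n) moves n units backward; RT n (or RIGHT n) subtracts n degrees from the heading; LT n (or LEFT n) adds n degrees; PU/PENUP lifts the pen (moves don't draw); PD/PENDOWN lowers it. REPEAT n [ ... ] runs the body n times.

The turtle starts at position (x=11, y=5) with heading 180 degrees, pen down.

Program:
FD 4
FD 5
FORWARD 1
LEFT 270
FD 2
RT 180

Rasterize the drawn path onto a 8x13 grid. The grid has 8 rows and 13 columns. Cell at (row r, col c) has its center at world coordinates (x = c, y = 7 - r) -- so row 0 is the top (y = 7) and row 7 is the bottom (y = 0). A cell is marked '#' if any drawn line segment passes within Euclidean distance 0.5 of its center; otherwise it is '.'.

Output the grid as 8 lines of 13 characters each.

Answer: .#...........
.#...........
.###########.
.............
.............
.............
.............
.............

Derivation:
Segment 0: (11,5) -> (7,5)
Segment 1: (7,5) -> (2,5)
Segment 2: (2,5) -> (1,5)
Segment 3: (1,5) -> (1,7)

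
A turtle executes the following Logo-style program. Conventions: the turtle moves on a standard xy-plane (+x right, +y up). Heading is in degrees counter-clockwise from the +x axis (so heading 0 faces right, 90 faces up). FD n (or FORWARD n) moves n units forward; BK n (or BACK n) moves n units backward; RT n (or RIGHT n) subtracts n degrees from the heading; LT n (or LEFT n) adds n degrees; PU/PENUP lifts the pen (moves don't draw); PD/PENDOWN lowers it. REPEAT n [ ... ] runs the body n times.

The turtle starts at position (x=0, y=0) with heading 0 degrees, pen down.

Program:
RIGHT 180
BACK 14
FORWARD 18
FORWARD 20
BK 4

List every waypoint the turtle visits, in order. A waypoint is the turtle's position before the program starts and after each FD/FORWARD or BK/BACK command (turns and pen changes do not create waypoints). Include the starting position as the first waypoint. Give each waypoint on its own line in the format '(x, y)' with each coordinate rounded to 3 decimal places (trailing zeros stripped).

Executing turtle program step by step:
Start: pos=(0,0), heading=0, pen down
RT 180: heading 0 -> 180
BK 14: (0,0) -> (14,0) [heading=180, draw]
FD 18: (14,0) -> (-4,0) [heading=180, draw]
FD 20: (-4,0) -> (-24,0) [heading=180, draw]
BK 4: (-24,0) -> (-20,0) [heading=180, draw]
Final: pos=(-20,0), heading=180, 4 segment(s) drawn
Waypoints (5 total):
(0, 0)
(14, 0)
(-4, 0)
(-24, 0)
(-20, 0)

Answer: (0, 0)
(14, 0)
(-4, 0)
(-24, 0)
(-20, 0)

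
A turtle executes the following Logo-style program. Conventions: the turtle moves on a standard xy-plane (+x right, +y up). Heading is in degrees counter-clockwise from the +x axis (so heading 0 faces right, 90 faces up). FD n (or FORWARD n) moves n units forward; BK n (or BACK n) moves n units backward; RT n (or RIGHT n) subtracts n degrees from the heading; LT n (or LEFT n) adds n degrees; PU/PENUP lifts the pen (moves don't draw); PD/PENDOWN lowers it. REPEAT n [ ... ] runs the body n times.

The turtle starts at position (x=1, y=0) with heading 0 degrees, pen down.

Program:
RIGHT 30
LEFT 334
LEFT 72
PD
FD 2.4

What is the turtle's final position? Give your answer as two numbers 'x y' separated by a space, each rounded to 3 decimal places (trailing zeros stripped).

Answer: 3.307 0.662

Derivation:
Executing turtle program step by step:
Start: pos=(1,0), heading=0, pen down
RT 30: heading 0 -> 330
LT 334: heading 330 -> 304
LT 72: heading 304 -> 16
PD: pen down
FD 2.4: (1,0) -> (3.307,0.662) [heading=16, draw]
Final: pos=(3.307,0.662), heading=16, 1 segment(s) drawn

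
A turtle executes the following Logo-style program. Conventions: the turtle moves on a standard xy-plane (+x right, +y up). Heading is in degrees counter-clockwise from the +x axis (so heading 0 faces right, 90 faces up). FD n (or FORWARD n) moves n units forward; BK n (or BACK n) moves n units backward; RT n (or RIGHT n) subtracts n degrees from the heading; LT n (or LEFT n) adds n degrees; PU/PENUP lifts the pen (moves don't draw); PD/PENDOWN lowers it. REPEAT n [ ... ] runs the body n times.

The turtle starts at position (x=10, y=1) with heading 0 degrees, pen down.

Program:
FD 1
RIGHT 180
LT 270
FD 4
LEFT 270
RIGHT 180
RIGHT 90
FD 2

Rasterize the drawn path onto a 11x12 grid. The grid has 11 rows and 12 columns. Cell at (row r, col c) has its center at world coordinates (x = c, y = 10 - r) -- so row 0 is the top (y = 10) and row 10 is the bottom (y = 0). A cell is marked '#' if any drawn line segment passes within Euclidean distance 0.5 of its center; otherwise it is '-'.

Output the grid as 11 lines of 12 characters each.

Segment 0: (10,1) -> (11,1)
Segment 1: (11,1) -> (11,5)
Segment 2: (11,5) -> (11,7)

Answer: ------------
------------
------------
-----------#
-----------#
-----------#
-----------#
-----------#
-----------#
----------##
------------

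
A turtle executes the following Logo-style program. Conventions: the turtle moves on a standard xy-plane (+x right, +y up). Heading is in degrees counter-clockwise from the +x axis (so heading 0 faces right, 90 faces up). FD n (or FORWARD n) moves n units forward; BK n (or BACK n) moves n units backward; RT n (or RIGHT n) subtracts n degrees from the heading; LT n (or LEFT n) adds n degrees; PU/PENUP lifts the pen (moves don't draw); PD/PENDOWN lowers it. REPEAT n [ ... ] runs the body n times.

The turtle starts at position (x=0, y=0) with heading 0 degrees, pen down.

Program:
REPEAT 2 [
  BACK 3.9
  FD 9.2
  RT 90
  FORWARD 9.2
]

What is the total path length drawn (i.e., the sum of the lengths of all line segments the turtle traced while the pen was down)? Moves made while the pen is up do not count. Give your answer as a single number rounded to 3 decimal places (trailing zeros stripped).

Answer: 44.6

Derivation:
Executing turtle program step by step:
Start: pos=(0,0), heading=0, pen down
REPEAT 2 [
  -- iteration 1/2 --
  BK 3.9: (0,0) -> (-3.9,0) [heading=0, draw]
  FD 9.2: (-3.9,0) -> (5.3,0) [heading=0, draw]
  RT 90: heading 0 -> 270
  FD 9.2: (5.3,0) -> (5.3,-9.2) [heading=270, draw]
  -- iteration 2/2 --
  BK 3.9: (5.3,-9.2) -> (5.3,-5.3) [heading=270, draw]
  FD 9.2: (5.3,-5.3) -> (5.3,-14.5) [heading=270, draw]
  RT 90: heading 270 -> 180
  FD 9.2: (5.3,-14.5) -> (-3.9,-14.5) [heading=180, draw]
]
Final: pos=(-3.9,-14.5), heading=180, 6 segment(s) drawn

Segment lengths:
  seg 1: (0,0) -> (-3.9,0), length = 3.9
  seg 2: (-3.9,0) -> (5.3,0), length = 9.2
  seg 3: (5.3,0) -> (5.3,-9.2), length = 9.2
  seg 4: (5.3,-9.2) -> (5.3,-5.3), length = 3.9
  seg 5: (5.3,-5.3) -> (5.3,-14.5), length = 9.2
  seg 6: (5.3,-14.5) -> (-3.9,-14.5), length = 9.2
Total = 44.6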